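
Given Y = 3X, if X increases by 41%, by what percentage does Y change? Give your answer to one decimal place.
41.0%

For Y = 3X:
If X → X(1 + 0.41)
Then Y → Y · (1 + 0.41)^1
     = Y · 1.4100

Percentage change = ((1 + 0.41)^1 − 1) × 100% = 41.0%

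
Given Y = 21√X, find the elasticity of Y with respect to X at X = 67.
Elasticity = 1/2

Elasticity = (dY/dX) · (X/Y)

dY/dX = 21/(2·√X)
At X = 67: dY/dX = 21·√67/134, Y = 21·√67

Elasticity = (21·√67/134) · (67 / (21·√67)) = 1/2

Interpretation: for a small percentage change in X, the percentage change in Y is approximately 0.50 times as large.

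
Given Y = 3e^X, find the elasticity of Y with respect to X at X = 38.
Elasticity = 38

Elasticity = (dY/dX) · (X/Y)

dY/dX = 3·e^X
At X = 38: dY/dX = 3·e^38, Y = 3·e^38

Elasticity = (3·e^38) · (38 / (3·e^38)) = 38

Interpretation: for a small percentage change in X, the percentage change in Y is approximately 38.00 times as large.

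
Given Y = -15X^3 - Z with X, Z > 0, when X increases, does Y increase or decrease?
Y decreases

Taking the partial derivative:
∂Y/∂X = -45X^2

∂Y/∂X = -45X^2 < 0 (assuming positive values)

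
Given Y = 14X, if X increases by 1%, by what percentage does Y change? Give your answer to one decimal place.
1.0%

For Y = 14X:
If X → X(1 + 0.01)
Then Y → Y · (1 + 0.01)^1
     = Y · 1.0100

Percentage change = ((1 + 0.01)^1 − 1) × 100% = 1.0%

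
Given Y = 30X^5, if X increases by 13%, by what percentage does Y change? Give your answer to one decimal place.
84.2%

For Y = 30X^5:
If X → X(1 + 0.13)
Then Y → Y · (1 + 0.13)^5
     ≈ Y · 1.8424

Percentage change = ((1 + 0.13)^5 − 1) × 100% ≈ 84.2%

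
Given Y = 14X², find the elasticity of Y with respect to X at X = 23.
Elasticity = 2

Elasticity = (dY/dX) · (X/Y)

dY/dX = 28·X
At X = 23: dY/dX = 644, Y = 7406

Elasticity = 644 · (23 / 7406) = 2

Interpretation: for a small percentage change in X, the percentage change in Y is approximately 2.00 times as large.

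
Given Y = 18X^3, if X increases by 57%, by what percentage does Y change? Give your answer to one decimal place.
287.0%

For Y = 18X^3:
If X → X(1 + 0.57)
Then Y → Y · (1 + 0.57)^3
     ≈ Y · 3.8699

Percentage change = ((1 + 0.57)^3 − 1) × 100% ≈ 287.0%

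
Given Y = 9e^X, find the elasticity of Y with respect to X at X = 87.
Elasticity = 87

Elasticity = (dY/dX) · (X/Y)

dY/dX = 9·e^X
At X = 87: dY/dX = 9·e^87, Y = 9·e^87

Elasticity = (9·e^87) · (87 / (9·e^87)) = 87

Interpretation: for a small percentage change in X, the percentage change in Y is approximately 87.00 times as large.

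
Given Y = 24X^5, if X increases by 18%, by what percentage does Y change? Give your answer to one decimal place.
128.8%

For Y = 24X^5:
If X → X(1 + 0.18)
Then Y → Y · (1 + 0.18)^5
     ≈ Y · 2.2878

Percentage change = ((1 + 0.18)^5 − 1) × 100% ≈ 128.8%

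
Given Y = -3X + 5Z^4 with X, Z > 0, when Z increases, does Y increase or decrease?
Y increases

Taking the partial derivative:
∂Y/∂Z = 20Z^3

∂Y/∂Z = 20Z^3 > 0 (assuming positive values)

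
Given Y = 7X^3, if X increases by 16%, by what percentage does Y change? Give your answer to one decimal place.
56.1%

For Y = 7X^3:
If X → X(1 + 0.16)
Then Y → Y · (1 + 0.16)^3
     ≈ Y · 1.5609

Percentage change = ((1 + 0.16)^3 − 1) × 100% ≈ 56.1%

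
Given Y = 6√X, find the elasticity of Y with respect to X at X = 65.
Elasticity = 1/2

Elasticity = (dY/dX) · (X/Y)

dY/dX = 3/√X
At X = 65: dY/dX = 3·√65/65, Y = 6·√65

Elasticity = (3·√65/65) · (65 / (6·√65)) = 1/2

Interpretation: for a small percentage change in X, the percentage change in Y is approximately 0.50 times as large.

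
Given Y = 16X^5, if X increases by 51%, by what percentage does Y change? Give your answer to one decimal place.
685.0%

For Y = 16X^5:
If X → X(1 + 0.51)
Then Y → Y · (1 + 0.51)^5
     ≈ Y · 7.8503

Percentage change = ((1 + 0.51)^5 − 1) × 100% ≈ 685.0%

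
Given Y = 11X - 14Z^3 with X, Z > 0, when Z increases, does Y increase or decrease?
Y decreases

Taking the partial derivative:
∂Y/∂Z = -42Z^2

∂Y/∂Z = -42Z^2 < 0 (assuming positive values)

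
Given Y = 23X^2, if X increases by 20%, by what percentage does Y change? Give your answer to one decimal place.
44.0%

For Y = 23X^2:
If X → X(1 + 0.2)
Then Y → Y · (1 + 0.2)^2
     = Y · 1.4400

Percentage change = ((1 + 0.2)^2 − 1) × 100% = 44.0%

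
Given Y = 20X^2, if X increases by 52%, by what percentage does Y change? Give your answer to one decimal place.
131.0%

For Y = 20X^2:
If X → X(1 + 0.52)
Then Y → Y · (1 + 0.52)^2
     = Y · 2.3104

Percentage change = ((1 + 0.52)^2 − 1) × 100% ≈ 131.0%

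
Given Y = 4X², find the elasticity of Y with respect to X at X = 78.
Elasticity = 2

Elasticity = (dY/dX) · (X/Y)

dY/dX = 8·X
At X = 78: dY/dX = 624, Y = 24336

Elasticity = 624 · (78 / 24336) = 2

Interpretation: for a small percentage change in X, the percentage change in Y is approximately 2.00 times as large.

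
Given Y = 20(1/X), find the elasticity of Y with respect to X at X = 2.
Elasticity = -1

Elasticity = (dY/dX) · (X/Y)

dY/dX = -20/X²
At X = 2: dY/dX = -5, Y = 10

Elasticity = (-5) · (2 / 10) = -1

Interpretation: for a small percentage change in X, the percentage change in Y is approximately -1.00 times as large.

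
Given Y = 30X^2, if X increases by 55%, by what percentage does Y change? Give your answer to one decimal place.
140.3%

For Y = 30X^2:
If X → X(1 + 0.55)
Then Y → Y · (1 + 0.55)^2
     = Y · 2.4025

Percentage change = ((1 + 0.55)^2 − 1) × 100% ≈ 140.3%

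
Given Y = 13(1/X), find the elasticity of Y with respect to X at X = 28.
Elasticity = -1

Elasticity = (dY/dX) · (X/Y)

dY/dX = -13/X²
At X = 28: dY/dX = -13/784, Y = 13/28

Elasticity = (-13/784) · (28 / (13/28)) = -1

Interpretation: for a small percentage change in X, the percentage change in Y is approximately -1.00 times as large.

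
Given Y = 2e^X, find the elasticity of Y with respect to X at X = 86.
Elasticity = 86

Elasticity = (dY/dX) · (X/Y)

dY/dX = 2·e^X
At X = 86: dY/dX = 2·e^86, Y = 2·e^86

Elasticity = (2·e^86) · (86 / (2·e^86)) = 86

Interpretation: for a small percentage change in X, the percentage change in Y is approximately 86.00 times as large.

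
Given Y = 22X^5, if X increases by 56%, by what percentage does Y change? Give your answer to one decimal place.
823.9%

For Y = 22X^5:
If X → X(1 + 0.56)
Then Y → Y · (1 + 0.56)^5
     ≈ Y · 9.2390

Percentage change = ((1 + 0.56)^5 − 1) × 100% ≈ 823.9%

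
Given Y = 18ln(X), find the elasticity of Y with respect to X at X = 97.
Elasticity = 1/ln(97) ≈ 0.2186

Elasticity = (dY/dX) · (X/Y)

dY/dX = 18/X
At X = 97: dY/dX = 18/97, Y = 18·ln(97)

Elasticity = (18/97) · (97 / (18·ln(97))) = 1/ln(97) ≈ 0.2186

Interpretation: for a small percentage change in X, the percentage change in Y is approximately 0.22 times as large.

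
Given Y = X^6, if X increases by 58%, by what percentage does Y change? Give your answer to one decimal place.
1455.8%

For Y = X^6:
If X → X(1 + 0.58)
Then Y → Y · (1 + 0.58)^6
     ≈ Y · 15.5576

Percentage change = ((1 + 0.58)^6 − 1) × 100% ≈ 1455.8%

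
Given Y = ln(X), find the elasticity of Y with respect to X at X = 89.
Elasticity = 1/ln(89) ≈ 0.2228

Elasticity = (dY/dX) · (X/Y)

dY/dX = 1/X
At X = 89: dY/dX = 1/89, Y = ln(89)

Elasticity = (1/89) · (89 / (ln(89))) = 1/ln(89) ≈ 0.2228

Interpretation: for a small percentage change in X, the percentage change in Y is approximately 0.22 times as large.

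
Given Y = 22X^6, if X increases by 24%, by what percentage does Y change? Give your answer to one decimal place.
263.5%

For Y = 22X^6:
If X → X(1 + 0.24)
Then Y → Y · (1 + 0.24)^6
     ≈ Y · 3.6352

Percentage change = ((1 + 0.24)^6 − 1) × 100% ≈ 263.5%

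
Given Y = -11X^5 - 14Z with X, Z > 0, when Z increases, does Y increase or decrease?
Y decreases

Taking the partial derivative:
∂Y/∂Z = -14

∂Y/∂Z = -14 < 0 (assuming positive values)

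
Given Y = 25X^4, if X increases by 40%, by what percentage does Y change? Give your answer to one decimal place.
284.2%

For Y = 25X^4:
If X → X(1 + 0.4)
Then Y → Y · (1 + 0.4)^4
     = Y · 3.8416

Percentage change = ((1 + 0.4)^4 − 1) × 100% ≈ 284.2%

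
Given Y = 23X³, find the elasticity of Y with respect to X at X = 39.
Elasticity = 3

Elasticity = (dY/dX) · (X/Y)

dY/dX = 69·X²
At X = 39: dY/dX = 104949, Y = 1364337

Elasticity = 104949 · (39 / 1364337) = 3

Interpretation: for a small percentage change in X, the percentage change in Y is approximately 3.00 times as large.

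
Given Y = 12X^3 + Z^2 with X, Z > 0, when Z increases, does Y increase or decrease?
Y increases

Taking the partial derivative:
∂Y/∂Z = 2Z

∂Y/∂Z = 2Z > 0 (assuming positive values)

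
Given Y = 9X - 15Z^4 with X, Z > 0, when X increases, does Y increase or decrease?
Y increases

Taking the partial derivative:
∂Y/∂X = 9

∂Y/∂X = 9 > 0 (assuming positive values)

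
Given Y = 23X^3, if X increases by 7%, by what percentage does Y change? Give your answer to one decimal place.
22.5%

For Y = 23X^3:
If X → X(1 + 0.07)
Then Y → Y · (1 + 0.07)^3
     ≈ Y · 1.2250

Percentage change = ((1 + 0.07)^3 − 1) × 100% ≈ 22.5%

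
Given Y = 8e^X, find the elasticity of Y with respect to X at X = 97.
Elasticity = 97

Elasticity = (dY/dX) · (X/Y)

dY/dX = 8·e^X
At X = 97: dY/dX = 8·e^97, Y = 8·e^97

Elasticity = (8·e^97) · (97 / (8·e^97)) = 97

Interpretation: for a small percentage change in X, the percentage change in Y is approximately 97.00 times as large.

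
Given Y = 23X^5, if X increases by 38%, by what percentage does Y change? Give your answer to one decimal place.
400.5%

For Y = 23X^5:
If X → X(1 + 0.38)
Then Y → Y · (1 + 0.38)^5
     ≈ Y · 5.0049

Percentage change = ((1 + 0.38)^5 − 1) × 100% ≈ 400.5%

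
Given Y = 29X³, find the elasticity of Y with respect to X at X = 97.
Elasticity = 3

Elasticity = (dY/dX) · (X/Y)

dY/dX = 87·X²
At X = 97: dY/dX = 818583, Y = 26467517

Elasticity = 818583 · (97 / 26467517) = 3

Interpretation: for a small percentage change in X, the percentage change in Y is approximately 3.00 times as large.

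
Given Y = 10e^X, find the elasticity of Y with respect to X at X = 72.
Elasticity = 72

Elasticity = (dY/dX) · (X/Y)

dY/dX = 10·e^X
At X = 72: dY/dX = 10·e^72, Y = 10·e^72

Elasticity = (10·e^72) · (72 / (10·e^72)) = 72

Interpretation: for a small percentage change in X, the percentage change in Y is approximately 72.00 times as large.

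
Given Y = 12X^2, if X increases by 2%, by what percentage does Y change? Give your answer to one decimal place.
4.0%

For Y = 12X^2:
If X → X(1 + 0.02)
Then Y → Y · (1 + 0.02)^2
     = Y · 1.0404

Percentage change = ((1 + 0.02)^2 − 1) × 100% ≈ 4.0%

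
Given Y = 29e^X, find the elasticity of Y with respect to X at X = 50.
Elasticity = 50

Elasticity = (dY/dX) · (X/Y)

dY/dX = 29·e^X
At X = 50: dY/dX = 29·e^50, Y = 29·e^50

Elasticity = (29·e^50) · (50 / (29·e^50)) = 50

Interpretation: for a small percentage change in X, the percentage change in Y is approximately 50.00 times as large.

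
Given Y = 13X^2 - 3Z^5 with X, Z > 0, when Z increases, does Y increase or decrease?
Y decreases

Taking the partial derivative:
∂Y/∂Z = -15Z^4

∂Y/∂Z = -15Z^4 < 0 (assuming positive values)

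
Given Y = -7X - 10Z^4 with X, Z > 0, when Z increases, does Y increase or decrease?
Y decreases

Taking the partial derivative:
∂Y/∂Z = -40Z^3

∂Y/∂Z = -40Z^3 < 0 (assuming positive values)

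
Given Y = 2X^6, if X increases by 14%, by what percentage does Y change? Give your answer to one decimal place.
119.5%

For Y = 2X^6:
If X → X(1 + 0.14)
Then Y → Y · (1 + 0.14)^6
     ≈ Y · 2.1950

Percentage change = ((1 + 0.14)^6 − 1) × 100% ≈ 119.5%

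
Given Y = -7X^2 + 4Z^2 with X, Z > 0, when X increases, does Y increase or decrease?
Y decreases

Taking the partial derivative:
∂Y/∂X = -14X

∂Y/∂X = -14X < 0 (assuming positive values)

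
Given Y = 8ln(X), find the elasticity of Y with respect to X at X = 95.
Elasticity = 1/ln(95) ≈ 0.2196

Elasticity = (dY/dX) · (X/Y)

dY/dX = 8/X
At X = 95: dY/dX = 8/95, Y = 8·ln(95)

Elasticity = (8/95) · (95 / (8·ln(95))) = 1/ln(95) ≈ 0.2196

Interpretation: for a small percentage change in X, the percentage change in Y is approximately 0.22 times as large.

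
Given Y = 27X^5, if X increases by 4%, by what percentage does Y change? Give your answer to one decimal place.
21.7%

For Y = 27X^5:
If X → X(1 + 0.04)
Then Y → Y · (1 + 0.04)^5
     ≈ Y · 1.2167

Percentage change = ((1 + 0.04)^5 − 1) × 100% ≈ 21.7%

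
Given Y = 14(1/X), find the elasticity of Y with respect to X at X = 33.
Elasticity = -1

Elasticity = (dY/dX) · (X/Y)

dY/dX = -14/X²
At X = 33: dY/dX = -14/1089, Y = 14/33

Elasticity = (-14/1089) · (33 / (14/33)) = -1

Interpretation: for a small percentage change in X, the percentage change in Y is approximately -1.00 times as large.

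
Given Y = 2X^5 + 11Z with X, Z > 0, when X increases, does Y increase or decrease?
Y increases

Taking the partial derivative:
∂Y/∂X = 10X^4

∂Y/∂X = 10X^4 > 0 (assuming positive values)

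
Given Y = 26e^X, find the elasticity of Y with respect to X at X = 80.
Elasticity = 80

Elasticity = (dY/dX) · (X/Y)

dY/dX = 26·e^X
At X = 80: dY/dX = 26·e^80, Y = 26·e^80

Elasticity = (26·e^80) · (80 / (26·e^80)) = 80

Interpretation: for a small percentage change in X, the percentage change in Y is approximately 80.00 times as large.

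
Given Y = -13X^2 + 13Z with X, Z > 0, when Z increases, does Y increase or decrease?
Y increases

Taking the partial derivative:
∂Y/∂Z = 13

∂Y/∂Z = 13 > 0 (assuming positive values)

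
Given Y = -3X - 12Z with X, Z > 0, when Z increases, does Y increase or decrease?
Y decreases

Taking the partial derivative:
∂Y/∂Z = -12

∂Y/∂Z = -12 < 0 (assuming positive values)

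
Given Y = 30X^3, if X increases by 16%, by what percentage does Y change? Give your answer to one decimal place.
56.1%

For Y = 30X^3:
If X → X(1 + 0.16)
Then Y → Y · (1 + 0.16)^3
     ≈ Y · 1.5609

Percentage change = ((1 + 0.16)^3 − 1) × 100% ≈ 56.1%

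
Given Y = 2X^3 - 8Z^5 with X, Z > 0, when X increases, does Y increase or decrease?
Y increases

Taking the partial derivative:
∂Y/∂X = 6X^2

∂Y/∂X = 6X^2 > 0 (assuming positive values)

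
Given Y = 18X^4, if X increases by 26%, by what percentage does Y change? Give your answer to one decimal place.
152.0%

For Y = 18X^4:
If X → X(1 + 0.26)
Then Y → Y · (1 + 0.26)^4
     ≈ Y · 2.5205

Percentage change = ((1 + 0.26)^4 − 1) × 100% ≈ 152.0%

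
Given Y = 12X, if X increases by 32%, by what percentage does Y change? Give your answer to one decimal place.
32.0%

For Y = 12X:
If X → X(1 + 0.32)
Then Y → Y · (1 + 0.32)^1
     = Y · 1.3200

Percentage change = ((1 + 0.32)^1 − 1) × 100% = 32.0%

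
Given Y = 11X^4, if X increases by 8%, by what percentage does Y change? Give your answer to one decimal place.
36.0%

For Y = 11X^4:
If X → X(1 + 0.08)
Then Y → Y · (1 + 0.08)^4
     ≈ Y · 1.3605

Percentage change = ((1 + 0.08)^4 − 1) × 100% ≈ 36.0%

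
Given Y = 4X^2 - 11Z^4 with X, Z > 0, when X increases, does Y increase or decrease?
Y increases

Taking the partial derivative:
∂Y/∂X = 8X

∂Y/∂X = 8X > 0 (assuming positive values)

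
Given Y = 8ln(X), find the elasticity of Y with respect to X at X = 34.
Elasticity = 1/ln(34) ≈ 0.2836

Elasticity = (dY/dX) · (X/Y)

dY/dX = 8/X
At X = 34: dY/dX = 4/17, Y = 8·ln(34)

Elasticity = (4/17) · (34 / (8·ln(34))) = 1/ln(34) ≈ 0.2836

Interpretation: for a small percentage change in X, the percentage change in Y is approximately 0.28 times as large.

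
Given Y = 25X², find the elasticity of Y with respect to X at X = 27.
Elasticity = 2

Elasticity = (dY/dX) · (X/Y)

dY/dX = 50·X
At X = 27: dY/dX = 1350, Y = 18225

Elasticity = 1350 · (27 / 18225) = 2

Interpretation: for a small percentage change in X, the percentage change in Y is approximately 2.00 times as large.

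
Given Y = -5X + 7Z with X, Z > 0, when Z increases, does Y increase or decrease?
Y increases

Taking the partial derivative:
∂Y/∂Z = 7

∂Y/∂Z = 7 > 0 (assuming positive values)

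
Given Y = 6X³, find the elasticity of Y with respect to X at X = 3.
Elasticity = 3

Elasticity = (dY/dX) · (X/Y)

dY/dX = 18·X²
At X = 3: dY/dX = 162, Y = 162

Elasticity = 162 · (3 / 162) = 3

Interpretation: for a small percentage change in X, the percentage change in Y is approximately 3.00 times as large.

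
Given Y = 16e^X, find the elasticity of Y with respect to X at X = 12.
Elasticity = 12

Elasticity = (dY/dX) · (X/Y)

dY/dX = 16·e^X
At X = 12: dY/dX = 16·e^12, Y = 16·e^12

Elasticity = (16·e^12) · (12 / (16·e^12)) = 12

Interpretation: for a small percentage change in X, the percentage change in Y is approximately 12.00 times as large.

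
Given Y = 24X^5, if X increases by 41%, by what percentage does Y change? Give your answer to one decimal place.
457.3%

For Y = 24X^5:
If X → X(1 + 0.41)
Then Y → Y · (1 + 0.41)^5
     ≈ Y · 5.5731

Percentage change = ((1 + 0.41)^5 − 1) × 100% ≈ 457.3%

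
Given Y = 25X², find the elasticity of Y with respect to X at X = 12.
Elasticity = 2

Elasticity = (dY/dX) · (X/Y)

dY/dX = 50·X
At X = 12: dY/dX = 600, Y = 3600

Elasticity = 600 · (12 / 3600) = 2

Interpretation: for a small percentage change in X, the percentage change in Y is approximately 2.00 times as large.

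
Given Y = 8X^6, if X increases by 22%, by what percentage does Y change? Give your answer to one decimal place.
229.7%

For Y = 8X^6:
If X → X(1 + 0.22)
Then Y → Y · (1 + 0.22)^6
     ≈ Y · 3.2973

Percentage change = ((1 + 0.22)^6 − 1) × 100% ≈ 229.7%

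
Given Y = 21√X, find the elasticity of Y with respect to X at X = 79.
Elasticity = 1/2

Elasticity = (dY/dX) · (X/Y)

dY/dX = 21/(2·√X)
At X = 79: dY/dX = 21·√79/158, Y = 21·√79

Elasticity = (21·√79/158) · (79 / (21·√79)) = 1/2

Interpretation: for a small percentage change in X, the percentage change in Y is approximately 0.50 times as large.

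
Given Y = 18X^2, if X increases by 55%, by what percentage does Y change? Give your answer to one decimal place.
140.3%

For Y = 18X^2:
If X → X(1 + 0.55)
Then Y → Y · (1 + 0.55)^2
     = Y · 2.4025

Percentage change = ((1 + 0.55)^2 − 1) × 100% ≈ 140.3%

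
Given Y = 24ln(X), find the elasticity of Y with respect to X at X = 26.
Elasticity = 1/ln(26) ≈ 0.3069

Elasticity = (dY/dX) · (X/Y)

dY/dX = 24/X
At X = 26: dY/dX = 12/13, Y = 24·ln(26)

Elasticity = (12/13) · (26 / (24·ln(26))) = 1/ln(26) ≈ 0.3069

Interpretation: for a small percentage change in X, the percentage change in Y is approximately 0.31 times as large.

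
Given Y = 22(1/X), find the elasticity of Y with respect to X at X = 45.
Elasticity = -1

Elasticity = (dY/dX) · (X/Y)

dY/dX = -22/X²
At X = 45: dY/dX = -22/2025, Y = 22/45

Elasticity = (-22/2025) · (45 / (22/45)) = -1

Interpretation: for a small percentage change in X, the percentage change in Y is approximately -1.00 times as large.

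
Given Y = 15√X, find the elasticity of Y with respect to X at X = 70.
Elasticity = 1/2

Elasticity = (dY/dX) · (X/Y)

dY/dX = 15/(2·√X)
At X = 70: dY/dX = 3·√70/28, Y = 15·√70

Elasticity = (3·√70/28) · (70 / (15·√70)) = 1/2

Interpretation: for a small percentage change in X, the percentage change in Y is approximately 0.50 times as large.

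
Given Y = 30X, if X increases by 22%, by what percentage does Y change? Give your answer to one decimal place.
22.0%

For Y = 30X:
If X → X(1 + 0.22)
Then Y → Y · (1 + 0.22)^1
     = Y · 1.2200

Percentage change = ((1 + 0.22)^1 − 1) × 100% = 22.0%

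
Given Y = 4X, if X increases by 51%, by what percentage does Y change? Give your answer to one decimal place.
51.0%

For Y = 4X:
If X → X(1 + 0.51)
Then Y → Y · (1 + 0.51)^1
     = Y · 1.5100

Percentage change = ((1 + 0.51)^1 − 1) × 100% = 51.0%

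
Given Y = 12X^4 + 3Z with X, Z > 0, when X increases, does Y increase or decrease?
Y increases

Taking the partial derivative:
∂Y/∂X = 48X^3

∂Y/∂X = 48X^3 > 0 (assuming positive values)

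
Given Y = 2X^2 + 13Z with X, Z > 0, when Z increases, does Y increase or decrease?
Y increases

Taking the partial derivative:
∂Y/∂Z = 13

∂Y/∂Z = 13 > 0 (assuming positive values)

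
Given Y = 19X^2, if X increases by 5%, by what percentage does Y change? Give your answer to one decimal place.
10.3%

For Y = 19X^2:
If X → X(1 + 0.05)
Then Y → Y · (1 + 0.05)^2
     = Y · 1.1025

Percentage change = ((1 + 0.05)^2 − 1) × 100% ≈ 10.3%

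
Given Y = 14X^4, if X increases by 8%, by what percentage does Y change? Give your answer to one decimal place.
36.0%

For Y = 14X^4:
If X → X(1 + 0.08)
Then Y → Y · (1 + 0.08)^4
     ≈ Y · 1.3605

Percentage change = ((1 + 0.08)^4 − 1) × 100% ≈ 36.0%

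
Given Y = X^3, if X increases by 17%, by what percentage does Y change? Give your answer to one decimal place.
60.2%

For Y = X^3:
If X → X(1 + 0.17)
Then Y → Y · (1 + 0.17)^3
     ≈ Y · 1.6016

Percentage change = ((1 + 0.17)^3 − 1) × 100% ≈ 60.2%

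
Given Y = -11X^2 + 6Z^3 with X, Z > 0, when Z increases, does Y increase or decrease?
Y increases

Taking the partial derivative:
∂Y/∂Z = 18Z^2

∂Y/∂Z = 18Z^2 > 0 (assuming positive values)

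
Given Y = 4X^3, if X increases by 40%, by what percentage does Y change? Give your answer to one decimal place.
174.4%

For Y = 4X^3:
If X → X(1 + 0.4)
Then Y → Y · (1 + 0.4)^3
     = Y · 2.7440

Percentage change = ((1 + 0.4)^3 − 1) × 100% = 174.4%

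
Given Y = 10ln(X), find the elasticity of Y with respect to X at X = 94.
Elasticity = 1/ln(94) ≈ 0.2201

Elasticity = (dY/dX) · (X/Y)

dY/dX = 10/X
At X = 94: dY/dX = 5/47, Y = 10·ln(94)

Elasticity = (5/47) · (94 / (10·ln(94))) = 1/ln(94) ≈ 0.2201

Interpretation: for a small percentage change in X, the percentage change in Y is approximately 0.22 times as large.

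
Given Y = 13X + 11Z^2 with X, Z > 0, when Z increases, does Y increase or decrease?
Y increases

Taking the partial derivative:
∂Y/∂Z = 22Z

∂Y/∂Z = 22Z > 0 (assuming positive values)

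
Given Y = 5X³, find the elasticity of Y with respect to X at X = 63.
Elasticity = 3

Elasticity = (dY/dX) · (X/Y)

dY/dX = 15·X²
At X = 63: dY/dX = 59535, Y = 1250235

Elasticity = 59535 · (63 / 1250235) = 3

Interpretation: for a small percentage change in X, the percentage change in Y is approximately 3.00 times as large.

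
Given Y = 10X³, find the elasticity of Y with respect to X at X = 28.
Elasticity = 3

Elasticity = (dY/dX) · (X/Y)

dY/dX = 30·X²
At X = 28: dY/dX = 23520, Y = 219520

Elasticity = 23520 · (28 / 219520) = 3

Interpretation: for a small percentage change in X, the percentage change in Y is approximately 3.00 times as large.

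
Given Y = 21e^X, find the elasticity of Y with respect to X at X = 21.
Elasticity = 21

Elasticity = (dY/dX) · (X/Y)

dY/dX = 21·e^X
At X = 21: dY/dX = 21·e^21, Y = 21·e^21

Elasticity = (21·e^21) · (21 / (21·e^21)) = 21

Interpretation: for a small percentage change in X, the percentage change in Y is approximately 21.00 times as large.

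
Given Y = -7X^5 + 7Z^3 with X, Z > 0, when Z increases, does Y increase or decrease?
Y increases

Taking the partial derivative:
∂Y/∂Z = 21Z^2

∂Y/∂Z = 21Z^2 > 0 (assuming positive values)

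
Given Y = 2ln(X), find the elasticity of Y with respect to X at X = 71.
Elasticity = 1/ln(71) ≈ 0.2346

Elasticity = (dY/dX) · (X/Y)

dY/dX = 2/X
At X = 71: dY/dX = 2/71, Y = 2·ln(71)

Elasticity = (2/71) · (71 / (2·ln(71))) = 1/ln(71) ≈ 0.2346

Interpretation: for a small percentage change in X, the percentage change in Y is approximately 0.23 times as large.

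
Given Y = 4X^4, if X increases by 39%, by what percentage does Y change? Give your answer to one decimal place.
273.3%

For Y = 4X^4:
If X → X(1 + 0.39)
Then Y → Y · (1 + 0.39)^4
     ≈ Y · 3.7330

Percentage change = ((1 + 0.39)^4 − 1) × 100% ≈ 273.3%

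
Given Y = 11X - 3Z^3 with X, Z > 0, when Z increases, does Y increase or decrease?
Y decreases

Taking the partial derivative:
∂Y/∂Z = -9Z^2

∂Y/∂Z = -9Z^2 < 0 (assuming positive values)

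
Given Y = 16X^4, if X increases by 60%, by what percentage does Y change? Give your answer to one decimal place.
555.4%

For Y = 16X^4:
If X → X(1 + 0.6)
Then Y → Y · (1 + 0.6)^4
     = Y · 6.5536

Percentage change = ((1 + 0.6)^4 − 1) × 100% ≈ 555.4%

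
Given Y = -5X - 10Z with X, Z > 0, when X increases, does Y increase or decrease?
Y decreases

Taking the partial derivative:
∂Y/∂X = -5

∂Y/∂X = -5 < 0 (assuming positive values)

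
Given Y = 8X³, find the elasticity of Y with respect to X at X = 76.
Elasticity = 3

Elasticity = (dY/dX) · (X/Y)

dY/dX = 24·X²
At X = 76: dY/dX = 138624, Y = 3511808

Elasticity = 138624 · (76 / 3511808) = 3

Interpretation: for a small percentage change in X, the percentage change in Y is approximately 3.00 times as large.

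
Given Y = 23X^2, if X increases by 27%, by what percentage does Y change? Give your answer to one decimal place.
61.3%

For Y = 23X^2:
If X → X(1 + 0.27)
Then Y → Y · (1 + 0.27)^2
     = Y · 1.6129

Percentage change = ((1 + 0.27)^2 − 1) × 100% ≈ 61.3%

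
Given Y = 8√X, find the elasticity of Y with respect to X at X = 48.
Elasticity = 1/2

Elasticity = (dY/dX) · (X/Y)

dY/dX = 4/√X
At X = 48: dY/dX = √3/3, Y = 32·√3

Elasticity = (√3/3) · (48 / (32·√3)) = 1/2

Interpretation: for a small percentage change in X, the percentage change in Y is approximately 0.50 times as large.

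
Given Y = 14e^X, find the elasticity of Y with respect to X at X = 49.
Elasticity = 49

Elasticity = (dY/dX) · (X/Y)

dY/dX = 14·e^X
At X = 49: dY/dX = 14·e^49, Y = 14·e^49

Elasticity = (14·e^49) · (49 / (14·e^49)) = 49

Interpretation: for a small percentage change in X, the percentage change in Y is approximately 49.00 times as large.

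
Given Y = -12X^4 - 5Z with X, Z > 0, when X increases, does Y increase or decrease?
Y decreases

Taking the partial derivative:
∂Y/∂X = -48X^3

∂Y/∂X = -48X^3 < 0 (assuming positive values)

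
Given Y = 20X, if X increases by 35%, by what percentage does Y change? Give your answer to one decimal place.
35.0%

For Y = 20X:
If X → X(1 + 0.35)
Then Y → Y · (1 + 0.35)^1
     = Y · 1.3500

Percentage change = ((1 + 0.35)^1 − 1) × 100% = 35.0%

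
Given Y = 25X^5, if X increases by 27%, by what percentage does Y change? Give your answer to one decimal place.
230.4%

For Y = 25X^5:
If X → X(1 + 0.27)
Then Y → Y · (1 + 0.27)^5
     ≈ Y · 3.3038

Percentage change = ((1 + 0.27)^5 − 1) × 100% ≈ 230.4%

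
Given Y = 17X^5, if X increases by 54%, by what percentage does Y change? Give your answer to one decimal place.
766.2%

For Y = 17X^5:
If X → X(1 + 0.54)
Then Y → Y · (1 + 0.54)^5
     ≈ Y · 8.6617

Percentage change = ((1 + 0.54)^5 − 1) × 100% ≈ 766.2%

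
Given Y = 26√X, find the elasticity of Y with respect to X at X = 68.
Elasticity = 1/2

Elasticity = (dY/dX) · (X/Y)

dY/dX = 13/√X
At X = 68: dY/dX = 13·√17/34, Y = 52·√17

Elasticity = (13·√17/34) · (68 / (52·√17)) = 1/2

Interpretation: for a small percentage change in X, the percentage change in Y is approximately 0.50 times as large.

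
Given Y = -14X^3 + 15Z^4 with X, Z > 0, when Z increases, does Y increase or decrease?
Y increases

Taking the partial derivative:
∂Y/∂Z = 60Z^3

∂Y/∂Z = 60Z^3 > 0 (assuming positive values)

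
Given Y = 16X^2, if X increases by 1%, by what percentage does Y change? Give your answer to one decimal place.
2.0%

For Y = 16X^2:
If X → X(1 + 0.01)
Then Y → Y · (1 + 0.01)^2
     = Y · 1.0201

Percentage change = ((1 + 0.01)^2 − 1) × 100% ≈ 2.0%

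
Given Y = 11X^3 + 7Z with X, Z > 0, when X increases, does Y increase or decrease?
Y increases

Taking the partial derivative:
∂Y/∂X = 33X^2

∂Y/∂X = 33X^2 > 0 (assuming positive values)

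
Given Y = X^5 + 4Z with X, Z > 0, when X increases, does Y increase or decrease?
Y increases

Taking the partial derivative:
∂Y/∂X = 5X^4

∂Y/∂X = 5X^4 > 0 (assuming positive values)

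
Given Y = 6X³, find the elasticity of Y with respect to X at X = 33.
Elasticity = 3

Elasticity = (dY/dX) · (X/Y)

dY/dX = 18·X²
At X = 33: dY/dX = 19602, Y = 215622

Elasticity = 19602 · (33 / 215622) = 3

Interpretation: for a small percentage change in X, the percentage change in Y is approximately 3.00 times as large.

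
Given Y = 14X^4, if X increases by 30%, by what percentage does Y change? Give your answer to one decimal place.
185.6%

For Y = 14X^4:
If X → X(1 + 0.3)
Then Y → Y · (1 + 0.3)^4
     = Y · 2.8561

Percentage change = ((1 + 0.3)^4 − 1) × 100% ≈ 185.6%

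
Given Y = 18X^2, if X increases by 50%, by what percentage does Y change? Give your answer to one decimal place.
125.0%

For Y = 18X^2:
If X → X(1 + 0.5)
Then Y → Y · (1 + 0.5)^2
     = Y · 2.2500

Percentage change = ((1 + 0.5)^2 − 1) × 100% = 125.0%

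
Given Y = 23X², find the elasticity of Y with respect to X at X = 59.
Elasticity = 2

Elasticity = (dY/dX) · (X/Y)

dY/dX = 46·X
At X = 59: dY/dX = 2714, Y = 80063

Elasticity = 2714 · (59 / 80063) = 2

Interpretation: for a small percentage change in X, the percentage change in Y is approximately 2.00 times as large.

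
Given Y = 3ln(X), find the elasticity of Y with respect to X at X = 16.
Elasticity = 1/ln(16) ≈ 0.3607

Elasticity = (dY/dX) · (X/Y)

dY/dX = 3/X
At X = 16: dY/dX = 3/16, Y = 3·ln(16)

Elasticity = (3/16) · (16 / (3·ln(16))) = 1/ln(16) ≈ 0.3607

Interpretation: for a small percentage change in X, the percentage change in Y is approximately 0.36 times as large.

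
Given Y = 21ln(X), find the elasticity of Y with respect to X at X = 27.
Elasticity = 1/ln(27) ≈ 0.3034

Elasticity = (dY/dX) · (X/Y)

dY/dX = 21/X
At X = 27: dY/dX = 7/9, Y = 21·ln(27)

Elasticity = (7/9) · (27 / (21·ln(27))) = 1/ln(27) ≈ 0.3034

Interpretation: for a small percentage change in X, the percentage change in Y is approximately 0.30 times as large.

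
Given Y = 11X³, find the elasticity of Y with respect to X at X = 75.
Elasticity = 3

Elasticity = (dY/dX) · (X/Y)

dY/dX = 33·X²
At X = 75: dY/dX = 185625, Y = 4640625

Elasticity = 185625 · (75 / 4640625) = 3

Interpretation: for a small percentage change in X, the percentage change in Y is approximately 3.00 times as large.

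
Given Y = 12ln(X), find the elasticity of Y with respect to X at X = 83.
Elasticity = 1/ln(83) ≈ 0.2263

Elasticity = (dY/dX) · (X/Y)

dY/dX = 12/X
At X = 83: dY/dX = 12/83, Y = 12·ln(83)

Elasticity = (12/83) · (83 / (12·ln(83))) = 1/ln(83) ≈ 0.2263

Interpretation: for a small percentage change in X, the percentage change in Y is approximately 0.23 times as large.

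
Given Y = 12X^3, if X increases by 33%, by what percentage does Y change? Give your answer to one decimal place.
135.3%

For Y = 12X^3:
If X → X(1 + 0.33)
Then Y → Y · (1 + 0.33)^3
     ≈ Y · 2.3526

Percentage change = ((1 + 0.33)^3 − 1) × 100% ≈ 135.3%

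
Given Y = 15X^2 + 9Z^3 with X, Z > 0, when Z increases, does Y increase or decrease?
Y increases

Taking the partial derivative:
∂Y/∂Z = 27Z^2

∂Y/∂Z = 27Z^2 > 0 (assuming positive values)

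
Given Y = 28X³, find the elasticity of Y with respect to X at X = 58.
Elasticity = 3

Elasticity = (dY/dX) · (X/Y)

dY/dX = 84·X²
At X = 58: dY/dX = 282576, Y = 5463136

Elasticity = 282576 · (58 / 5463136) = 3

Interpretation: for a small percentage change in X, the percentage change in Y is approximately 3.00 times as large.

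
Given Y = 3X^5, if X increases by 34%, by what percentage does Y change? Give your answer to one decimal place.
332.0%

For Y = 3X^5:
If X → X(1 + 0.34)
Then Y → Y · (1 + 0.34)^5
     ≈ Y · 4.3204

Percentage change = ((1 + 0.34)^5 − 1) × 100% ≈ 332.0%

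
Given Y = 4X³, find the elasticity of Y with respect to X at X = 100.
Elasticity = 3

Elasticity = (dY/dX) · (X/Y)

dY/dX = 12·X²
At X = 100: dY/dX = 120000, Y = 4000000

Elasticity = 120000 · (100 / 4000000) = 3

Interpretation: for a small percentage change in X, the percentage change in Y is approximately 3.00 times as large.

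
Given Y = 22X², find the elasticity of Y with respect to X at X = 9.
Elasticity = 2

Elasticity = (dY/dX) · (X/Y)

dY/dX = 44·X
At X = 9: dY/dX = 396, Y = 1782

Elasticity = 396 · (9 / 1782) = 2

Interpretation: for a small percentage change in X, the percentage change in Y is approximately 2.00 times as large.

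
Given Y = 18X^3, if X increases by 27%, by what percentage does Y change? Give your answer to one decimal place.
104.8%

For Y = 18X^3:
If X → X(1 + 0.27)
Then Y → Y · (1 + 0.27)^3
     ≈ Y · 2.0484

Percentage change = ((1 + 0.27)^3 − 1) × 100% ≈ 104.8%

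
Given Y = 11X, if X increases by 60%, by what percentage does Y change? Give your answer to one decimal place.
60.0%

For Y = 11X:
If X → X(1 + 0.6)
Then Y → Y · (1 + 0.6)^1
     = Y · 1.6000

Percentage change = ((1 + 0.6)^1 − 1) × 100% = 60.0%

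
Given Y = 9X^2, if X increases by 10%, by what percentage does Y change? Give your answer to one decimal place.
21.0%

For Y = 9X^2:
If X → X(1 + 0.1)
Then Y → Y · (1 + 0.1)^2
     = Y · 1.2100

Percentage change = ((1 + 0.1)^2 − 1) × 100% = 21.0%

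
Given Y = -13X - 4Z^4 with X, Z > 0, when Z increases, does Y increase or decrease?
Y decreases

Taking the partial derivative:
∂Y/∂Z = -16Z^3

∂Y/∂Z = -16Z^3 < 0 (assuming positive values)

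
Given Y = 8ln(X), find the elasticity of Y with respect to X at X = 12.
Elasticity = 1/ln(12) ≈ 0.4024

Elasticity = (dY/dX) · (X/Y)

dY/dX = 8/X
At X = 12: dY/dX = 2/3, Y = 8·ln(12)

Elasticity = (2/3) · (12 / (8·ln(12))) = 1/ln(12) ≈ 0.4024

Interpretation: for a small percentage change in X, the percentage change in Y is approximately 0.40 times as large.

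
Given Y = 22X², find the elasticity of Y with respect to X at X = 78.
Elasticity = 2

Elasticity = (dY/dX) · (X/Y)

dY/dX = 44·X
At X = 78: dY/dX = 3432, Y = 133848

Elasticity = 3432 · (78 / 133848) = 2

Interpretation: for a small percentage change in X, the percentage change in Y is approximately 2.00 times as large.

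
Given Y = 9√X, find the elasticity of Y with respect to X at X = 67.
Elasticity = 1/2

Elasticity = (dY/dX) · (X/Y)

dY/dX = 9/(2·√X)
At X = 67: dY/dX = 9·√67/134, Y = 9·√67

Elasticity = (9·√67/134) · (67 / (9·√67)) = 1/2

Interpretation: for a small percentage change in X, the percentage change in Y is approximately 0.50 times as large.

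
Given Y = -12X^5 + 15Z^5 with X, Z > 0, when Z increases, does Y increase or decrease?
Y increases

Taking the partial derivative:
∂Y/∂Z = 75Z^4

∂Y/∂Z = 75Z^4 > 0 (assuming positive values)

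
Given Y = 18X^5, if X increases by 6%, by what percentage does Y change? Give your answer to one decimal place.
33.8%

For Y = 18X^5:
If X → X(1 + 0.06)
Then Y → Y · (1 + 0.06)^5
     ≈ Y · 1.3382

Percentage change = ((1 + 0.06)^5 − 1) × 100% ≈ 33.8%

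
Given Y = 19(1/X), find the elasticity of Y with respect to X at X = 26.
Elasticity = -1

Elasticity = (dY/dX) · (X/Y)

dY/dX = -19/X²
At X = 26: dY/dX = -19/676, Y = 19/26

Elasticity = (-19/676) · (26 / (19/26)) = -1

Interpretation: for a small percentage change in X, the percentage change in Y is approximately -1.00 times as large.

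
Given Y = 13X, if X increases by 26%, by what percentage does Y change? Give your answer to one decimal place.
26.0%

For Y = 13X:
If X → X(1 + 0.26)
Then Y → Y · (1 + 0.26)^1
     = Y · 1.2600

Percentage change = ((1 + 0.26)^1 − 1) × 100% = 26.0%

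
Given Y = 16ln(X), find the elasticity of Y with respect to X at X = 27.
Elasticity = 1/ln(27) ≈ 0.3034

Elasticity = (dY/dX) · (X/Y)

dY/dX = 16/X
At X = 27: dY/dX = 16/27, Y = 16·ln(27)

Elasticity = (16/27) · (27 / (16·ln(27))) = 1/ln(27) ≈ 0.3034

Interpretation: for a small percentage change in X, the percentage change in Y is approximately 0.30 times as large.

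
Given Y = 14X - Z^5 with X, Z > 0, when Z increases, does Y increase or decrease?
Y decreases

Taking the partial derivative:
∂Y/∂Z = -5Z^4

∂Y/∂Z = -5Z^4 < 0 (assuming positive values)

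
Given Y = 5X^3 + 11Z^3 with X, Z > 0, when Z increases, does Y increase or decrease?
Y increases

Taking the partial derivative:
∂Y/∂Z = 33Z^2

∂Y/∂Z = 33Z^2 > 0 (assuming positive values)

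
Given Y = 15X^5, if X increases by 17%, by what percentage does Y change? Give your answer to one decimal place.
119.2%

For Y = 15X^5:
If X → X(1 + 0.17)
Then Y → Y · (1 + 0.17)^5
     ≈ Y · 2.1924

Percentage change = ((1 + 0.17)^5 − 1) × 100% ≈ 119.2%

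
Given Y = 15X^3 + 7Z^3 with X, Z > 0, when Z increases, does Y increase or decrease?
Y increases

Taking the partial derivative:
∂Y/∂Z = 21Z^2

∂Y/∂Z = 21Z^2 > 0 (assuming positive values)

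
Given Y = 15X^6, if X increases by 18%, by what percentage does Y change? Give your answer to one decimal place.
170.0%

For Y = 15X^6:
If X → X(1 + 0.18)
Then Y → Y · (1 + 0.18)^6
     ≈ Y · 2.6996

Percentage change = ((1 + 0.18)^6 − 1) × 100% ≈ 170.0%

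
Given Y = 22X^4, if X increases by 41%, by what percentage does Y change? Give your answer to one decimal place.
295.3%

For Y = 22X^4:
If X → X(1 + 0.41)
Then Y → Y · (1 + 0.41)^4
     ≈ Y · 3.9525

Percentage change = ((1 + 0.41)^4 − 1) × 100% ≈ 295.3%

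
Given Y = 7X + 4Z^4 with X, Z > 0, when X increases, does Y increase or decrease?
Y increases

Taking the partial derivative:
∂Y/∂X = 7

∂Y/∂X = 7 > 0 (assuming positive values)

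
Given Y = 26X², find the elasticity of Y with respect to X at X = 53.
Elasticity = 2

Elasticity = (dY/dX) · (X/Y)

dY/dX = 52·X
At X = 53: dY/dX = 2756, Y = 73034

Elasticity = 2756 · (53 / 73034) = 2

Interpretation: for a small percentage change in X, the percentage change in Y is approximately 2.00 times as large.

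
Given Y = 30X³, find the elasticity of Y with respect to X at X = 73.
Elasticity = 3

Elasticity = (dY/dX) · (X/Y)

dY/dX = 90·X²
At X = 73: dY/dX = 479610, Y = 11670510

Elasticity = 479610 · (73 / 11670510) = 3

Interpretation: for a small percentage change in X, the percentage change in Y is approximately 3.00 times as large.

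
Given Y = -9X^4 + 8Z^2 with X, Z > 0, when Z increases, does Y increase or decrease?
Y increases

Taking the partial derivative:
∂Y/∂Z = 16Z

∂Y/∂Z = 16Z > 0 (assuming positive values)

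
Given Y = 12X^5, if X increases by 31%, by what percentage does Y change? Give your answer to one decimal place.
285.8%

For Y = 12X^5:
If X → X(1 + 0.31)
Then Y → Y · (1 + 0.31)^5
     ≈ Y · 3.8579

Percentage change = ((1 + 0.31)^5 − 1) × 100% ≈ 285.8%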